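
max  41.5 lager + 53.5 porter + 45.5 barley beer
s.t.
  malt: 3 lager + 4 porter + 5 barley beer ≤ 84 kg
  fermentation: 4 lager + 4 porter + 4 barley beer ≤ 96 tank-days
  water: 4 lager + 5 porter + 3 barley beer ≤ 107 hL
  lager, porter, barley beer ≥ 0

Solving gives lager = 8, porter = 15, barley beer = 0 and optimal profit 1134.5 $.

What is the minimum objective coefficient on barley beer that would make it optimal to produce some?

49

Check each constraint at x*: malt 84/84 (tight); fermentation 92/96 (slack 4); water 107/107 (tight).
Since fermentation is not tight, its dual is 0.
The binding rows give the dual system: 3·y_malt + 4·y_water = 41.5 and 4·y_malt + 5·y_water = 53.5.
→ y_malt = 6.5 and y_water = 5.5.
barley beer enters the basis when its profit ≥ yᵀa₃ = 6.5·5 + 5.5·3 = 49.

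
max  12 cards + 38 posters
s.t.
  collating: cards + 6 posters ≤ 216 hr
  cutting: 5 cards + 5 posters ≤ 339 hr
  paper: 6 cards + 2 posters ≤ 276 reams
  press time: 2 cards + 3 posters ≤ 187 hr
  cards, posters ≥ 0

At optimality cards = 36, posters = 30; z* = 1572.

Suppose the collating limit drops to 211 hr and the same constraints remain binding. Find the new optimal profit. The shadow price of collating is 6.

Δb = -5, so new z* = 1572 + (6)·(-5) = 1572 − 30 = 1542.

1542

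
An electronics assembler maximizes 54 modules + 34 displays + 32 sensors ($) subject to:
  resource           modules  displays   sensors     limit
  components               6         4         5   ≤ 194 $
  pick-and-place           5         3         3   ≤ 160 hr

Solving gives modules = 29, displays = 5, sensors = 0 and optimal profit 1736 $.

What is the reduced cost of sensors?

At the optimum: components uses 194 of 194 (binding); pick-and-place uses 160 of 160 (binding).
Dual feasibility on the basic columns requires 6·y_components + 5·y_pick-and-place = 54, 4·y_components + 3·y_pick-and-place = 34.
→ y_components = 4 and y_pick-and-place = 6.
Reduced cost of sensors: c₃ − yᵀa₃ = 32 − (4·5 + 6·3) = 32 − 38 = -6.

-6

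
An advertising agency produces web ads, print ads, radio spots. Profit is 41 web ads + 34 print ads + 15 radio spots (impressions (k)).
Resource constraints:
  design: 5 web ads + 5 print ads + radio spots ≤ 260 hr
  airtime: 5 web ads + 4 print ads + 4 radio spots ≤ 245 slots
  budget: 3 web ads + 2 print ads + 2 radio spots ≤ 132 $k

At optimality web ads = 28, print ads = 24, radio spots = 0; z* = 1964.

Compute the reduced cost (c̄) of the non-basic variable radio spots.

-3

At the optimum: design uses 260 of 260 (binding); airtime uses 236 of 245 (slack = 9); budget uses 132 of 132 (binding).
Slack constraints have shadow price 0 (complementary slackness).
From A_Bᵀ y = c: 5·y_design + 3·y_budget = 41; 5·y_design + 2·y_budget = 34.
→ y_design = 4 and y_budget = 7.
Reduced cost of radio spots: c₃ − yᵀa₃ = 15 − (4·1 + 7·2) = 15 − 18 = -3.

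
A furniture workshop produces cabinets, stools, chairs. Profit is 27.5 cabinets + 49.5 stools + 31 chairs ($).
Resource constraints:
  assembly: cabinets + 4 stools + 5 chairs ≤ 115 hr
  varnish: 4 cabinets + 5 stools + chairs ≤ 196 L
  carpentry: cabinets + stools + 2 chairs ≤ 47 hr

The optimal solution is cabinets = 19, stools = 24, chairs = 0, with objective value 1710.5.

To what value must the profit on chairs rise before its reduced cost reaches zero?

33

At the optimum: assembly uses 115 of 115 (binding); varnish uses 196 of 196 (binding); carpentry uses 43 of 47 (slack = 4).
By complementary slackness, y = 0 for the non-binding constraint.
Dual feasibility on the basic columns requires 1·y_assembly + 4·y_varnish = 27.5, 4·y_assembly + 5·y_varnish = 49.5.
Solving: y_assembly = 5.5, y_varnish = 5.5.
chairs enters the basis when its profit ≥ yᵀa₃ = 5.5·5 + 5.5·1 = 33.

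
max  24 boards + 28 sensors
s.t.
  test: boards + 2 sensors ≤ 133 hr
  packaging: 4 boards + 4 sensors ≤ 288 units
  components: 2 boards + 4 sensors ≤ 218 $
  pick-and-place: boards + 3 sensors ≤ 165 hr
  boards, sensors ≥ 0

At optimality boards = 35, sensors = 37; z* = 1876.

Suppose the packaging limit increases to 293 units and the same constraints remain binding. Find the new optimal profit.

Binding: packaging and components. Non-binding: test (24 unused), pick-and-place (19 unused).
Since test, pick-and-place are not tight, their duals are 0.
The binding rows give the dual system: 4·y_packaging + 2·y_components = 24 and 4·y_packaging + 4·y_components = 28.
Solving: y_packaging = 5, y_components = 2.
Δz = y_packaging·Δb = 5 × (5) = 25, so new z* = 1876 + 25 = 1901.

1901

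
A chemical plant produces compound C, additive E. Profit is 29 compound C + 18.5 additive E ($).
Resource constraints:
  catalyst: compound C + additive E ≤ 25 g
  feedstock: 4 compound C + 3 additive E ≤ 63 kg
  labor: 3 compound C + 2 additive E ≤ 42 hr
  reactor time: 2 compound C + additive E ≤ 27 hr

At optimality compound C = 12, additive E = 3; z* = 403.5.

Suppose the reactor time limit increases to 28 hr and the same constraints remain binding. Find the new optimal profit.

Check each constraint at x*: catalyst 15/25 (slack 10); feedstock 57/63 (slack 6); labor 42/42 (tight); reactor time 27/27 (tight).
By complementary slackness, y = 0 for the non-binding constraints.
From A_Bᵀ y = c: 3·y_labor + 2·y_reactor time = 29; 2·y_labor + 1·y_reactor time = 18.5.
Solving: y_labor = 8, y_reactor time = 2.5.
Δz = y_reactor time·Δb = 2.5 × (1) = 2.5, so new z* = 403.5 + 2.5 = 406.

406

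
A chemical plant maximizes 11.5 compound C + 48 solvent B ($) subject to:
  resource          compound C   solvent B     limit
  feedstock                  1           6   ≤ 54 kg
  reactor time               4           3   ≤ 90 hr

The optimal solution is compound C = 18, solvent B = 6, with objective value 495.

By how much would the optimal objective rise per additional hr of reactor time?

1

At the optimum: feedstock uses 54 of 54 (binding); reactor time uses 90 of 90 (binding).
The binding rows give the dual system: 1·y_feedstock + 4·y_reactor time = 11.5 and 6·y_feedstock + 3·y_reactor time = 48.
This yields shadow prices y_feedstock = 7.5, y_reactor time = 1.
Shadow price of reactor time = 1.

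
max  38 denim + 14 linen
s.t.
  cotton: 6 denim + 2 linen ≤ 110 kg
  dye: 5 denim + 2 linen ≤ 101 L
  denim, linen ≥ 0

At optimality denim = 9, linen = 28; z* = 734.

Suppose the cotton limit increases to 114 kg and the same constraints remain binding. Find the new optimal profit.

746

Check each constraint at x*: cotton 110/110 (tight); dye 101/101 (tight).
Dual feasibility on the basic columns requires 6·y_cotton + 5·y_dye = 38, 2·y_cotton + 2·y_dye = 14.
Solving: y_cotton = 3, y_dye = 4.
Δz = y_cotton·Δb = 3 × (4) = 12, so new z* = 734 + 12 = 746.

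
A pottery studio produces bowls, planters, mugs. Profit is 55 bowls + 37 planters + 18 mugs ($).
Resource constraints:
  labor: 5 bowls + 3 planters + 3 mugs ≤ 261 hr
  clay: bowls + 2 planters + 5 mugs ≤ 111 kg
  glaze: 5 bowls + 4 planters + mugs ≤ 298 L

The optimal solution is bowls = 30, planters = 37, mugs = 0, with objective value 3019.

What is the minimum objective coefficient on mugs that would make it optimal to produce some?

Binding: labor and glaze. Non-binding: clay (7 unused).
Since clay is not tight, its dual is 0.
The binding rows give the dual system: 5·y_labor + 5·y_glaze = 55 and 3·y_labor + 4·y_glaze = 37.
This yields shadow prices y_labor = 7, y_glaze = 4.
mugs enters the basis when its profit ≥ yᵀa₃ = 7·3 + 4·1 = 25.

25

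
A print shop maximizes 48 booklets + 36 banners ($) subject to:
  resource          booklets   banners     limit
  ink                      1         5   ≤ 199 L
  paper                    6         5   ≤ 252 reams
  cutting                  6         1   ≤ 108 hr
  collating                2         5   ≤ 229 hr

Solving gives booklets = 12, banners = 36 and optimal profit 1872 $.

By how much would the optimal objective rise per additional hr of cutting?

1

Binding: paper and cutting. Non-binding: ink (7 unused), collating (25 unused).
By complementary slackness, y = 0 for the non-binding constraints.
The binding rows give the dual system: 6·y_paper + 6·y_cutting = 48 and 5·y_paper + 1·y_cutting = 36.
→ y_paper = 7 and y_cutting = 1.
Shadow price of cutting = 1.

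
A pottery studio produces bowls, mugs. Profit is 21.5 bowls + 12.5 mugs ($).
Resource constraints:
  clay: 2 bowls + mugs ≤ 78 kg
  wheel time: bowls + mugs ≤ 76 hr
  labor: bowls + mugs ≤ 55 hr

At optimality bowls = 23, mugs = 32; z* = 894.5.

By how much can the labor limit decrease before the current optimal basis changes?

Binding constraints: clay, labor. The basis is B = [[2,1],[1,1]] with det 1.
Per unit decrease in labor, x* moves by d = (1, -2).
The basis stays optimal until mugs reaches 0; allowable decrease = 16 hr.

16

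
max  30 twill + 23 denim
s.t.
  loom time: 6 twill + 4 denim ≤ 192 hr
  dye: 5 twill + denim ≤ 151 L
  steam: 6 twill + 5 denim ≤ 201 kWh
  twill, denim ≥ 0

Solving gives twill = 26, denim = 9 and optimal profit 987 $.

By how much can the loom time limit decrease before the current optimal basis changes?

Binding constraints: loom time, steam. The basis is B = [[6,4],[6,5]] with det 6.
Per unit decrease in loom time, x* moves by d = (-0.8333, 1).
The basis stays optimal until twill reaches 0; allowable decrease = 31.2 hr.

31.2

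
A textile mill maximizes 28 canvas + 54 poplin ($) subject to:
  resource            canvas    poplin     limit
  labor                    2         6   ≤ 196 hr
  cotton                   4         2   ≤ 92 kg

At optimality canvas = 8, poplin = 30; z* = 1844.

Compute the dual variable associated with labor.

8

Both labor and cotton are binding at x*.
From A_Bᵀ y = c: 2·y_labor + 4·y_cotton = 28; 6·y_labor + 2·y_cotton = 54.
Solving: y_labor = 8, y_cotton = 3.
Shadow price of labor = 8.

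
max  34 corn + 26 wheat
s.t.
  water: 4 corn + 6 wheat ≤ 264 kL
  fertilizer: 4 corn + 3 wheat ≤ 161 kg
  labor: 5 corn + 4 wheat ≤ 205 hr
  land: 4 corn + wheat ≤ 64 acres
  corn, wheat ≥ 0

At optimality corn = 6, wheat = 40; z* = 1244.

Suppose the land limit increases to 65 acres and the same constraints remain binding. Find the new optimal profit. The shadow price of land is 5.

1249

Δb = 1, so new z* = 1244 + (5)·(1) = 1244 + 5 = 1249.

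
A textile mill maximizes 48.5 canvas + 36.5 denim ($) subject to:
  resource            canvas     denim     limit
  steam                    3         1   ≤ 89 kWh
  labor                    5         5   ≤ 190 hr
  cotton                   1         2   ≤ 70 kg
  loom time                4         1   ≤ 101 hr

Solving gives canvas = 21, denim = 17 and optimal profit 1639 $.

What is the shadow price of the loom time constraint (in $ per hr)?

4

Check each constraint at x*: steam 80/89 (slack 9); labor 190/190 (tight); cotton 55/70 (slack 15); loom time 101/101 (tight).
Since steam, cotton are not tight, their duals are 0.
Dual feasibility on the basic columns requires 5·y_labor + 4·y_loom time = 48.5, 5·y_labor + 1·y_loom time = 36.5.
Solving: y_labor = 6.5, y_loom time = 4.
Shadow price of loom time = 4.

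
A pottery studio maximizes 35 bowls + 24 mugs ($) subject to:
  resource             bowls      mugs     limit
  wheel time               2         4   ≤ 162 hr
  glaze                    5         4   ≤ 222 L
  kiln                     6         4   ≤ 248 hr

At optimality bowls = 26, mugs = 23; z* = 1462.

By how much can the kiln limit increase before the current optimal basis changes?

Binding constraints: glaze, kiln. The basis is B = [[5,4],[6,4]] with det -4.
Per unit increase in kiln, x* moves by d = (1, -1.25).
The basis stays optimal until mugs reaches 0; allowable increase = 18.4 hr.

18.4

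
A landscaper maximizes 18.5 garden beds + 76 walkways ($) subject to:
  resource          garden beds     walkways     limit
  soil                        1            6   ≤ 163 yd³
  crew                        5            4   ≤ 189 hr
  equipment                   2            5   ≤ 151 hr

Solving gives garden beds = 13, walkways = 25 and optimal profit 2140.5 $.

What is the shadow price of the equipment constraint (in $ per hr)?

5

At the optimum: soil uses 163 of 163 (binding); crew uses 165 of 189 (slack = 24); equipment uses 151 of 151 (binding).
Since crew is not tight, its dual is 0.
The binding rows give the dual system: 1·y_soil + 2·y_equipment = 18.5 and 6·y_soil + 5·y_equipment = 76.
→ y_soil = 8.5 and y_equipment = 5.
Shadow price of equipment = 5.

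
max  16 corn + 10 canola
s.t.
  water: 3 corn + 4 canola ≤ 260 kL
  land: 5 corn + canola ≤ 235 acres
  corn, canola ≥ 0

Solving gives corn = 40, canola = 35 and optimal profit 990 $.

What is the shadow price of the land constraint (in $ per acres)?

Both water and land are binding at x*.
Dual feasibility on the basic columns requires 3·y_water + 5·y_land = 16, 4·y_water + 1·y_land = 10.
→ y_water = 2 and y_land = 2.
Shadow price of land = 2.

2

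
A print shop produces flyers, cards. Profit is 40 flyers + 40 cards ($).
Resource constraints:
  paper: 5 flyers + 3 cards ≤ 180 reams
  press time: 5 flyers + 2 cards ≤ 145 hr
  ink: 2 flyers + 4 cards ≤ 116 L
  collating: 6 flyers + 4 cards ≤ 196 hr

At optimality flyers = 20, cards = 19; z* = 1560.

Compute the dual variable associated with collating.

5

Binding: ink and collating. Non-binding: paper (23 unused), press time (7 unused).
Slack constraints have shadow price 0 (complementary slackness).
The binding rows give the dual system: 2·y_ink + 6·y_collating = 40 and 4·y_ink + 4·y_collating = 40.
Solving: y_ink = 5, y_collating = 5.
Shadow price of collating = 5.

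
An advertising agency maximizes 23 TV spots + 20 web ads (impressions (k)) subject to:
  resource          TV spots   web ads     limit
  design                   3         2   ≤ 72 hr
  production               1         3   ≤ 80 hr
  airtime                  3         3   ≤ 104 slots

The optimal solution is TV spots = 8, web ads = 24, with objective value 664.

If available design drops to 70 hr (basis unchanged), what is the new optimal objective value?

At the optimum: design uses 72 of 72 (binding); production uses 80 of 80 (binding); airtime uses 96 of 104 (slack = 8).
Since airtime is not tight, its dual is 0.
From A_Bᵀ y = c: 3·y_design + 1·y_production = 23; 2·y_design + 3·y_production = 20.
This yields shadow prices y_design = 7, y_production = 2.
Δz = y_design·Δb = 7 × (-2) = -14, so new z* = 664 − 14 = 650.

650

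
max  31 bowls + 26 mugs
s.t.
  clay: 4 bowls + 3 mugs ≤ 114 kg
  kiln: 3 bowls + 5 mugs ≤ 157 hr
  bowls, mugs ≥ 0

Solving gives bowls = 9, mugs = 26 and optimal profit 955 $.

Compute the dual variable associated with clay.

Both clay and kiln are binding at x*.
The binding rows give the dual system: 4·y_clay + 3·y_kiln = 31 and 3·y_clay + 5·y_kiln = 26.
Solving: y_clay = 7, y_kiln = 1.
Shadow price of clay = 7.

7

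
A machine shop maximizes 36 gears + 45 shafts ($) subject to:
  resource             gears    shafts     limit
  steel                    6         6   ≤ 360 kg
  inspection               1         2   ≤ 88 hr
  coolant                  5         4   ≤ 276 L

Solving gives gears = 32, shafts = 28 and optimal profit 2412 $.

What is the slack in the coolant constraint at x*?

coolant used = 5·32 + 4·28 = 272; slack = 276 − 272 = 4.

4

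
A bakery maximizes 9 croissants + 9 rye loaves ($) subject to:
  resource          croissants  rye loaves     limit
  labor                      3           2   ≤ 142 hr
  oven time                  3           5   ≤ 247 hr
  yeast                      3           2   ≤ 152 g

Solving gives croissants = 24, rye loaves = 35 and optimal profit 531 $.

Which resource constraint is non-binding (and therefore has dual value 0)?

labor: 142/142 (binding)
oven time: 247/247 (binding)
yeast: 142/152 (slack 10)
By complementary slackness, a constraint with positive slack has shadow price 0 → yeast.

yeast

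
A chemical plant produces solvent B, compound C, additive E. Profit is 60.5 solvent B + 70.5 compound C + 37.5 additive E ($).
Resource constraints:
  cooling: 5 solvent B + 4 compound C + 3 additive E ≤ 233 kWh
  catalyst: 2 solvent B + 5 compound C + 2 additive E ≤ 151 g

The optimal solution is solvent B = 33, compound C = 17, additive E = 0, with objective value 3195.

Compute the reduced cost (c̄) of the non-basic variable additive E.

At the optimum: cooling uses 233 of 233 (binding); catalyst uses 151 of 151 (binding).
Dual feasibility on the basic columns requires 5·y_cooling + 2·y_catalyst = 60.5, 4·y_cooling + 5·y_catalyst = 70.5.
This yields shadow prices y_cooling = 9.5, y_catalyst = 6.5.
Reduced cost of additive E: c₃ − yᵀa₃ = 37.5 − (9.5·3 + 6.5·2) = 37.5 − 41.5 = -4.

-4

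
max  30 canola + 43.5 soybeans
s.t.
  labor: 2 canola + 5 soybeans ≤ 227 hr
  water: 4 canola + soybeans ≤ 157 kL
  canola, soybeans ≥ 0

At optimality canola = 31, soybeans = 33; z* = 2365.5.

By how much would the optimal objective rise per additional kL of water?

3.5

At the optimum: labor uses 227 of 227 (binding); water uses 157 of 157 (binding).
The binding rows give the dual system: 2·y_labor + 4·y_water = 30 and 5·y_labor + 1·y_water = 43.5.
Solving: y_labor = 8, y_water = 3.5.
Shadow price of water = 3.5.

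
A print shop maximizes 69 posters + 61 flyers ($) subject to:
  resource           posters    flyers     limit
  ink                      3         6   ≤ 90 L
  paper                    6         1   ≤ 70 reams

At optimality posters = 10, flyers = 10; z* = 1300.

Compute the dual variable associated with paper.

7

Check each constraint at x*: ink 90/90 (tight); paper 70/70 (tight).
From A_Bᵀ y = c: 3·y_ink + 6·y_paper = 69; 6·y_ink + 1·y_paper = 61.
→ y_ink = 9 and y_paper = 7.
Shadow price of paper = 7.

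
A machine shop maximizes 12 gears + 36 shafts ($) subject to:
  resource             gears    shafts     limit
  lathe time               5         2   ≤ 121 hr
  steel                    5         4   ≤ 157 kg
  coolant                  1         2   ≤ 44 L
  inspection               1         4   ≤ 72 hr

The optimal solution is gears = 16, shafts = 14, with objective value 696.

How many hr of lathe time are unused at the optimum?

13

lathe time used = 5·16 + 2·14 = 108; slack = 121 − 108 = 13.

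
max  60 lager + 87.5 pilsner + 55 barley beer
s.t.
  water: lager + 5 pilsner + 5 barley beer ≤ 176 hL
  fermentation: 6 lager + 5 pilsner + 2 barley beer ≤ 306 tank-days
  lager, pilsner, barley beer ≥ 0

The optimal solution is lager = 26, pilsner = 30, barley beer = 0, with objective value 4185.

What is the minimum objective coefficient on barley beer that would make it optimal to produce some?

62

At the optimum: water uses 176 of 176 (binding); fermentation uses 306 of 306 (binding).
Dual feasibility on the basic columns requires 1·y_water + 6·y_fermentation = 60, 5·y_water + 5·y_fermentation = 87.5.
→ y_water = 9 and y_fermentation = 8.5.
barley beer enters the basis when its profit ≥ yᵀa₃ = 9·5 + 8.5·2 = 62.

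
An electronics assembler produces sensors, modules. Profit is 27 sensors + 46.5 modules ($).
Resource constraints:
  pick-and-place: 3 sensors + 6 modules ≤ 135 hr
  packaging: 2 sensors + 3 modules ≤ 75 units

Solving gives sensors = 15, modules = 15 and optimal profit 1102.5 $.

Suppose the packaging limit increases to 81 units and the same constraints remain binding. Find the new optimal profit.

1147.5

Both pick-and-place and packaging are binding at x*.
The binding rows give the dual system: 3·y_pick-and-place + 2·y_packaging = 27 and 6·y_pick-and-place + 3·y_packaging = 46.5.
This yields shadow prices y_pick-and-place = 4, y_packaging = 7.5.
Δz = y_packaging·Δb = 7.5 × (6) = 45, so new z* = 1102.5 + 45 = 1147.5.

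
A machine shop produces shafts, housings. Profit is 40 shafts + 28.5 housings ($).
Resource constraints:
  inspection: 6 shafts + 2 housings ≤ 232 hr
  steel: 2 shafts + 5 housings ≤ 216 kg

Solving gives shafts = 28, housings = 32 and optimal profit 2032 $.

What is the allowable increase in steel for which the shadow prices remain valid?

364

Binding constraints: inspection, steel. The basis is B = [[6,2],[2,5]] with det 26.
Per unit increase in steel, x* moves by d = (-0.0769, 0.2308).
The basis stays optimal until shafts reaches 0; allowable increase = 364 kg.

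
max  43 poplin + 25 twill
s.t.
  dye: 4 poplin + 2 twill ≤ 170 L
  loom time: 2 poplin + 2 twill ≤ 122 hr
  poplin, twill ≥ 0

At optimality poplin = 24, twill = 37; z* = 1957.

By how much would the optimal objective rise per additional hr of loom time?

3.5

Both dye and loom time are binding at x*.
From A_Bᵀ y = c: 4·y_dye + 2·y_loom time = 43; 2·y_dye + 2·y_loom time = 25.
Solving: y_dye = 9, y_loom time = 3.5.
Shadow price of loom time = 3.5.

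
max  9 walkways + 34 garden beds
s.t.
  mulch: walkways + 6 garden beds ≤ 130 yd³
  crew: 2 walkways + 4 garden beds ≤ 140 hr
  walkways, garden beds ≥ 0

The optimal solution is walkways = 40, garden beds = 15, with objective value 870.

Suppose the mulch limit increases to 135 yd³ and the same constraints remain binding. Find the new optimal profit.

890

Both mulch and crew are binding at x*.
Dual feasibility on the basic columns requires 1·y_mulch + 2·y_crew = 9, 6·y_mulch + 4·y_crew = 34.
Solving: y_mulch = 4, y_crew = 2.5.
Δz = y_mulch·Δb = 4 × (5) = 20, so new z* = 870 + 20 = 890.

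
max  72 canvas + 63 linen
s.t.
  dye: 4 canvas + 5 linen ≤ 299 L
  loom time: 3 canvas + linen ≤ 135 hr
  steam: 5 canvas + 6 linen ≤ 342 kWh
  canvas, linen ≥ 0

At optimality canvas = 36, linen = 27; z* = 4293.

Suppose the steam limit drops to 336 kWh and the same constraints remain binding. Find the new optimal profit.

At the optimum: dye uses 279 of 299 (slack = 20); loom time uses 135 of 135 (binding); steam uses 342 of 342 (binding).
Since dye is not tight, its dual is 0.
The binding rows give the dual system: 3·y_loom time + 5·y_steam = 72 and 1·y_loom time + 6·y_steam = 63.
This yields shadow prices y_loom time = 9, y_steam = 9.
Δz = y_steam·Δb = 9 × (-6) = -54, so new z* = 4293 − 54 = 4239.

4239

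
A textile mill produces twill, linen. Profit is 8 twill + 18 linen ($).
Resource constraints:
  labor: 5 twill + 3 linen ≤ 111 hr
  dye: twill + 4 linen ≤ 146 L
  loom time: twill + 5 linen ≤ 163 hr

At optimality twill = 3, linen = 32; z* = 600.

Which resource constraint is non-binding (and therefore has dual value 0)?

labor: 111/111 (binding)
dye: 131/146 (slack 15)
loom time: 163/163 (binding)
By complementary slackness, a constraint with positive slack has shadow price 0 → dye.

dye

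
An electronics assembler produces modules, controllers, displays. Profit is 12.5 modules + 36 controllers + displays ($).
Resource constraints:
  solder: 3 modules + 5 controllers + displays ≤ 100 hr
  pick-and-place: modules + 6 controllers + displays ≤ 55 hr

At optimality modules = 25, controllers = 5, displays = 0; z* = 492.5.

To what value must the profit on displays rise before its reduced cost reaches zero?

6.5

At the optimum: solder uses 100 of 100 (binding); pick-and-place uses 55 of 55 (binding).
Dual feasibility on the basic columns requires 3·y_solder + 1·y_pick-and-place = 12.5, 5·y_solder + 6·y_pick-and-place = 36.
→ y_solder = 3 and y_pick-and-place = 3.5.
displays enters the basis when its profit ≥ yᵀa₃ = 3·1 + 3.5·1 = 6.5.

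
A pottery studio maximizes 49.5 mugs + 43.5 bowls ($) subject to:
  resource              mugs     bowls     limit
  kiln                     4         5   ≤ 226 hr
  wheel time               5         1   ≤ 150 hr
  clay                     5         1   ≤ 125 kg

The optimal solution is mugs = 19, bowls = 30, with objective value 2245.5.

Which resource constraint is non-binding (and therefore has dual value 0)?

wheel time

kiln: 226/226 (binding)
wheel time: 125/150 (slack 25)
clay: 125/125 (binding)
By complementary slackness, a constraint with positive slack has shadow price 0 → wheel time.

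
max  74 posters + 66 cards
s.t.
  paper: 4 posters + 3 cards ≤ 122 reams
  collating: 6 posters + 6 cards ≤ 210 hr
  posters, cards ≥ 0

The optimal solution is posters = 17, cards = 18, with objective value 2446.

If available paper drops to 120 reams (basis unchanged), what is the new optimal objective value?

2430

Check each constraint at x*: paper 122/122 (tight); collating 210/210 (tight).
The binding rows give the dual system: 4·y_paper + 6·y_collating = 74 and 3·y_paper + 6·y_collating = 66.
Solving: y_paper = 8, y_collating = 7.
Δz = y_paper·Δb = 8 × (-2) = -16, so new z* = 2446 − 16 = 2430.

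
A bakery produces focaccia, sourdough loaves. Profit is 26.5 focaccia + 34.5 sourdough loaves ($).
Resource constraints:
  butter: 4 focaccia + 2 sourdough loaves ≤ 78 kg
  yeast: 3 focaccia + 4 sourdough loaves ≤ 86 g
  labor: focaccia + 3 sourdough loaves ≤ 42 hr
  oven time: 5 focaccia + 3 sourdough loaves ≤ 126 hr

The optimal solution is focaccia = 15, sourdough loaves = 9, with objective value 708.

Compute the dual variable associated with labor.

8.5

At the optimum: butter uses 78 of 78 (binding); yeast uses 81 of 86 (slack = 5); labor uses 42 of 42 (binding); oven time uses 102 of 126 (slack = 24).
By complementary slackness, y = 0 for the non-binding constraints.
Dual feasibility on the basic columns requires 4·y_butter + 1·y_labor = 26.5, 2·y_butter + 3·y_labor = 34.5.
Solving: y_butter = 4.5, y_labor = 8.5.
Shadow price of labor = 8.5.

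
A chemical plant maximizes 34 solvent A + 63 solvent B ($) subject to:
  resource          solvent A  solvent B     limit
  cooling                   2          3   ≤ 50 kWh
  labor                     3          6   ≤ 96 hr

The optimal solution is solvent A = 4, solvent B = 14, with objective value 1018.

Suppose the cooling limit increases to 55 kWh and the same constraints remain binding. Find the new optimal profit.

Both cooling and labor are binding at x*.
Dual feasibility on the basic columns requires 2·y_cooling + 3·y_labor = 34, 3·y_cooling + 6·y_labor = 63.
This yields shadow prices y_cooling = 5, y_labor = 8.
Δz = y_cooling·Δb = 5 × (5) = 25, so new z* = 1018 + 25 = 1043.

1043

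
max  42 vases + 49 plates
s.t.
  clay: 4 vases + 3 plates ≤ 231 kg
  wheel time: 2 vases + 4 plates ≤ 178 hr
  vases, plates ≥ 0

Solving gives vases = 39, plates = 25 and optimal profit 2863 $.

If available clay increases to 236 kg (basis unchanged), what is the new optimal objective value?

2898

Check each constraint at x*: clay 231/231 (tight); wheel time 178/178 (tight).
From A_Bᵀ y = c: 4·y_clay + 2·y_wheel time = 42; 3·y_clay + 4·y_wheel time = 49.
This yields shadow prices y_clay = 7, y_wheel time = 7.
Δz = y_clay·Δb = 7 × (5) = 35, so new z* = 2863 + 35 = 2898.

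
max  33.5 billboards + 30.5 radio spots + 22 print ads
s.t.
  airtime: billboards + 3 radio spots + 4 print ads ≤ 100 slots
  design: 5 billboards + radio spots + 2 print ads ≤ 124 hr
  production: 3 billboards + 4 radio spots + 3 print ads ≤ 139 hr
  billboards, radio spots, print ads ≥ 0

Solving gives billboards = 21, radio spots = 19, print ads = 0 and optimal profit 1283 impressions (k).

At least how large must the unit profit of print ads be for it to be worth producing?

Check each constraint at x*: airtime 78/100 (slack 22); design 124/124 (tight); production 139/139 (tight).
By complementary slackness, y = 0 for the non-binding constraint.
The binding rows give the dual system: 5·y_design + 3·y_production = 33.5 and 1·y_design + 4·y_production = 30.5.
→ y_design = 2.5 and y_production = 7.
print ads enters the basis when its profit ≥ yᵀa₃ = 2.5·2 + 7·3 = 26.

26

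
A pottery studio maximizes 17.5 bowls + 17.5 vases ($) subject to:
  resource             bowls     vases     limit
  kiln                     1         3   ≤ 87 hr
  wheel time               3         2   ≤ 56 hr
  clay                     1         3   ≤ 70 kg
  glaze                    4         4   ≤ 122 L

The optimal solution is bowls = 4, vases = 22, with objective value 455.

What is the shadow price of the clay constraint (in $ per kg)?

2.5

Binding: wheel time and clay. Non-binding: kiln (17 unused), glaze (18 unused).
Slack constraints have shadow price 0 (complementary slackness).
Dual feasibility on the basic columns requires 3·y_wheel time + 1·y_clay = 17.5, 2·y_wheel time + 3·y_clay = 17.5.
This yields shadow prices y_wheel time = 5, y_clay = 2.5.
Shadow price of clay = 2.5.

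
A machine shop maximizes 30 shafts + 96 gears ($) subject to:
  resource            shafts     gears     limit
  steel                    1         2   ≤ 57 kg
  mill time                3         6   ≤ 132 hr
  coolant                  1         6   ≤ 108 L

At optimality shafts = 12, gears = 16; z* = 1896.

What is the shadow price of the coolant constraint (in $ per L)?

At the optimum: steel uses 44 of 57 (slack = 13); mill time uses 132 of 132 (binding); coolant uses 108 of 108 (binding).
Since steel is not tight, its dual is 0.
From A_Bᵀ y = c: 3·y_mill time + 1·y_coolant = 30; 6·y_mill time + 6·y_coolant = 96.
Solving: y_mill time = 7, y_coolant = 9.
Shadow price of coolant = 9.

9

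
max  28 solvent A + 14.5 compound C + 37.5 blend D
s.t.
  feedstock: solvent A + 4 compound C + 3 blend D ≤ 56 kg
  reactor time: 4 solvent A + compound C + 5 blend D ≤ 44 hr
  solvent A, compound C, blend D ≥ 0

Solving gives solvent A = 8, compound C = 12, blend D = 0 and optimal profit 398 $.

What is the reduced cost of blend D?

-1

Both feedstock and reactor time are binding at x*.
From A_Bᵀ y = c: 1·y_feedstock + 4·y_reactor time = 28; 4·y_feedstock + 1·y_reactor time = 14.5.
Solving: y_feedstock = 2, y_reactor time = 6.5.
Reduced cost of blend D: c₃ − yᵀa₃ = 37.5 − (2·3 + 6.5·5) = 37.5 − 38.5 = -1.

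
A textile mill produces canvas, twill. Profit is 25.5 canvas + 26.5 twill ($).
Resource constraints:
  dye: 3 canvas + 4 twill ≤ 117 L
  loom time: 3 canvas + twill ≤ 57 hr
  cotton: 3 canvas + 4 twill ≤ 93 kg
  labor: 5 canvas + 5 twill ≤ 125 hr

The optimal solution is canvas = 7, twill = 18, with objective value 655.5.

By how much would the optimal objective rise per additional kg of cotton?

At the optimum: dye uses 93 of 117 (slack = 24); loom time uses 39 of 57 (slack = 18); cotton uses 93 of 93 (binding); labor uses 125 of 125 (binding).
By complementary slackness, y = 0 for the non-binding constraints.
The binding rows give the dual system: 3·y_cotton + 5·y_labor = 25.5 and 4·y_cotton + 5·y_labor = 26.5.
→ y_cotton = 1 and y_labor = 4.5.
Shadow price of cotton = 1.

1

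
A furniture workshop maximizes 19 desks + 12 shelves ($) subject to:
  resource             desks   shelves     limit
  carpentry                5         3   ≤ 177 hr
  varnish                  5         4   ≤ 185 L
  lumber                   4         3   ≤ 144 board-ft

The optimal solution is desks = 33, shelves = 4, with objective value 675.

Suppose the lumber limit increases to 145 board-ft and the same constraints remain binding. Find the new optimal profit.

At the optimum: carpentry uses 177 of 177 (binding); varnish uses 181 of 185 (slack = 4); lumber uses 144 of 144 (binding).
Slack constraints have shadow price 0 (complementary slackness).
From A_Bᵀ y = c: 5·y_carpentry + 4·y_lumber = 19; 3·y_carpentry + 3·y_lumber = 12.
This yields shadow prices y_carpentry = 3, y_lumber = 1.
Δz = y_lumber·Δb = 1 × (1) = 1, so new z* = 675 + 1 = 676.

676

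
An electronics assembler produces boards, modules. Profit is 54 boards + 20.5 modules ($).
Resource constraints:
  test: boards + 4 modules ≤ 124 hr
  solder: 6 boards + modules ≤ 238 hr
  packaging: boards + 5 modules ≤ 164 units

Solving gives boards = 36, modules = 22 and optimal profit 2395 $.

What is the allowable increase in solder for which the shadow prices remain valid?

506

Binding constraints: test, solder. The basis is B = [[1,4],[6,1]] with det -23.
Per unit increase in solder, x* moves by d = (0.1739, -0.0435).
The basis stays optimal until modules reaches 0; allowable increase = 506 hr.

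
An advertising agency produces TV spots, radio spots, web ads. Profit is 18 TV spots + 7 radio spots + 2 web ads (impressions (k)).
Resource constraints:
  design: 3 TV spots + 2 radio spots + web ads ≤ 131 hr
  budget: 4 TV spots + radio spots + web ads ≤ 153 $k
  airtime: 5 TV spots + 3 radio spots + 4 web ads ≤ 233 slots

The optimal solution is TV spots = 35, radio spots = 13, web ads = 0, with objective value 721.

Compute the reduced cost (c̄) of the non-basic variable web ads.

-3

Binding: design and budget. Non-binding: airtime (19 unused).
By complementary slackness, y = 0 for the non-binding constraint.
Dual feasibility on the basic columns requires 3·y_design + 4·y_budget = 18, 2·y_design + 1·y_budget = 7.
Solving: y_design = 2, y_budget = 3.
Reduced cost of web ads: c₃ − yᵀa₃ = 2 − (2·1 + 3·1) = 2 − 5 = -3.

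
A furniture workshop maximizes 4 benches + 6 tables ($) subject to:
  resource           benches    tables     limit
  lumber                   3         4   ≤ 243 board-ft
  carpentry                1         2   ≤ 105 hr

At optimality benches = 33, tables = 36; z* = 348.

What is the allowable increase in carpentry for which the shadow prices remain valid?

16.5

Binding constraints: lumber, carpentry. The basis is B = [[3,4],[1,2]] with det 2.
Per unit increase in carpentry, x* moves by d = (-2, 1.5).
The basis stays optimal until benches reaches 0; allowable increase = 16.5 hr.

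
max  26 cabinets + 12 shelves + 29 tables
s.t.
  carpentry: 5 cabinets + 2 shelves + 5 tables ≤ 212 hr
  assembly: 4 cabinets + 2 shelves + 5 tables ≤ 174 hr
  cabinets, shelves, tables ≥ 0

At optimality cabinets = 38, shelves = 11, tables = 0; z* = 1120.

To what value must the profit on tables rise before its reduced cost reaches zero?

Both carpentry and assembly are binding at x*.
Dual feasibility on the basic columns requires 5·y_carpentry + 4·y_assembly = 26, 2·y_carpentry + 2·y_assembly = 12.
Solving: y_carpentry = 2, y_assembly = 4.
tables enters the basis when its profit ≥ yᵀa₃ = 2·5 + 4·5 = 30.

30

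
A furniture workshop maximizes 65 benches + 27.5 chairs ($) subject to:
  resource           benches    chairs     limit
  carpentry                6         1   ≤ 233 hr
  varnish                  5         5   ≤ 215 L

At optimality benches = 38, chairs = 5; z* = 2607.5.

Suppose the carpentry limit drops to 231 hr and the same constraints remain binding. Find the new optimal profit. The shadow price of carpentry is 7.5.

Δb = -2, so new z* = 2607.5 + (7.5)·(-2) = 2607.5 − 15 = 2592.5.

2592.5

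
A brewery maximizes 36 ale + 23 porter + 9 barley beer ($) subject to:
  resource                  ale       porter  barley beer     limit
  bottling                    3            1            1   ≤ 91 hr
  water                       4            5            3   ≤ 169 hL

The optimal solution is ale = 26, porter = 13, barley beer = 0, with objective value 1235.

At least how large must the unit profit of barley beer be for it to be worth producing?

At the optimum: bottling uses 91 of 91 (binding); water uses 169 of 169 (binding).
The binding rows give the dual system: 3·y_bottling + 4·y_water = 36 and 1·y_bottling + 5·y_water = 23.
Solving: y_bottling = 8, y_water = 3.
barley beer enters the basis when its profit ≥ yᵀa₃ = 8·1 + 3·3 = 17.

17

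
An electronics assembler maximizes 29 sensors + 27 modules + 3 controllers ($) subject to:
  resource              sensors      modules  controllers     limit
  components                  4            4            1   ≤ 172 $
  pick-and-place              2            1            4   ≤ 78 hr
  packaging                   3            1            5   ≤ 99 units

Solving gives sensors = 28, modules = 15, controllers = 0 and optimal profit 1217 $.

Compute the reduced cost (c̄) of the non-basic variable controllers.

-8.5

At the optimum: components uses 172 of 172 (binding); pick-and-place uses 71 of 78 (slack = 7); packaging uses 99 of 99 (binding).
By complementary slackness, y = 0 for the non-binding constraint.
Dual feasibility on the basic columns requires 4·y_components + 3·y_packaging = 29, 4·y_components + 1·y_packaging = 27.
This yields shadow prices y_components = 6.5, y_packaging = 1.
Reduced cost of controllers: c₃ − yᵀa₃ = 3 − (6.5·1 + 1·5) = 3 − 11.5 = -8.5.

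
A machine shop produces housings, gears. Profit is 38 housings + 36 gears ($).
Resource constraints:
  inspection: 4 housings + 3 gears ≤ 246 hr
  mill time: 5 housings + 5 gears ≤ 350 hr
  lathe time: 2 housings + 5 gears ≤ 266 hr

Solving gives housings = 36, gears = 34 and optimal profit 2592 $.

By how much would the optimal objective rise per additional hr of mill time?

6

Check each constraint at x*: inspection 246/246 (tight); mill time 350/350 (tight); lathe time 242/266 (slack 24).
Slack constraints have shadow price 0 (complementary slackness).
The binding rows give the dual system: 4·y_inspection + 5·y_mill time = 38 and 3·y_inspection + 5·y_mill time = 36.
Solving: y_inspection = 2, y_mill time = 6.
Shadow price of mill time = 6.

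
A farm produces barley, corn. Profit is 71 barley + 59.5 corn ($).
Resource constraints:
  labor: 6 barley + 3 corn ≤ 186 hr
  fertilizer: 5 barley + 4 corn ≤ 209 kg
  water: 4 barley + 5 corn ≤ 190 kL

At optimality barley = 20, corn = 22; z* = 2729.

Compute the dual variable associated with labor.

At the optimum: labor uses 186 of 186 (binding); fertilizer uses 188 of 209 (slack = 21); water uses 190 of 190 (binding).
Slack constraints have shadow price 0 (complementary slackness).
From A_Bᵀ y = c: 6·y_labor + 4·y_water = 71; 3·y_labor + 5·y_water = 59.5.
This yields shadow prices y_labor = 6.5, y_water = 8.
Shadow price of labor = 6.5.

6.5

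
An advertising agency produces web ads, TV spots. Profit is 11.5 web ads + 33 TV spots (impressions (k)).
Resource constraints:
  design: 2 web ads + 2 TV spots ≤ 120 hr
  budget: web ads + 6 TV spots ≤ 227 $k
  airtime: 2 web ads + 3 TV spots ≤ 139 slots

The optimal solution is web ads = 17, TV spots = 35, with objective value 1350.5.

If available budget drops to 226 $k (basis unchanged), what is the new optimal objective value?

1347

Binding: budget and airtime. Non-binding: design (16 unused).
Slack constraints have shadow price 0 (complementary slackness).
Dual feasibility on the basic columns requires 1·y_budget + 2·y_airtime = 11.5, 6·y_budget + 3·y_airtime = 33.
Solving: y_budget = 3.5, y_airtime = 4.
Δz = y_budget·Δb = 3.5 × (-1) = -3.5, so new z* = 1350.5 − 3.5 = 1347.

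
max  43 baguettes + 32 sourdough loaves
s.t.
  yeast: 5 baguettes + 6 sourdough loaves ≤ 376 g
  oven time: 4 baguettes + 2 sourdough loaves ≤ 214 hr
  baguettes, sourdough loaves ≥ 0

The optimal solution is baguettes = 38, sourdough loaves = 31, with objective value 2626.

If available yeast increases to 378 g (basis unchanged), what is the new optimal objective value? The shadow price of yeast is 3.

2632

Δb = 2, so new z* = 2626 + (3)·(2) = 2626 + 6 = 2632.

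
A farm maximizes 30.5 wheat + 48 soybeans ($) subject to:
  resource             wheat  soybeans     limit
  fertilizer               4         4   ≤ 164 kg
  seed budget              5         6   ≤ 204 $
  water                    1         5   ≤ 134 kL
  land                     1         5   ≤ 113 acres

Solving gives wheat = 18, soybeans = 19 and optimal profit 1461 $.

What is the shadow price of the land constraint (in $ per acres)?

3

At the optimum: fertilizer uses 148 of 164 (slack = 16); seed budget uses 204 of 204 (binding); water uses 113 of 134 (slack = 21); land uses 113 of 113 (binding).
Since fertilizer, water are not tight, their duals are 0.
Dual feasibility on the basic columns requires 5·y_seed budget + 1·y_land = 30.5, 6·y_seed budget + 5·y_land = 48.
→ y_seed budget = 5.5 and y_land = 3.
Shadow price of land = 3.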